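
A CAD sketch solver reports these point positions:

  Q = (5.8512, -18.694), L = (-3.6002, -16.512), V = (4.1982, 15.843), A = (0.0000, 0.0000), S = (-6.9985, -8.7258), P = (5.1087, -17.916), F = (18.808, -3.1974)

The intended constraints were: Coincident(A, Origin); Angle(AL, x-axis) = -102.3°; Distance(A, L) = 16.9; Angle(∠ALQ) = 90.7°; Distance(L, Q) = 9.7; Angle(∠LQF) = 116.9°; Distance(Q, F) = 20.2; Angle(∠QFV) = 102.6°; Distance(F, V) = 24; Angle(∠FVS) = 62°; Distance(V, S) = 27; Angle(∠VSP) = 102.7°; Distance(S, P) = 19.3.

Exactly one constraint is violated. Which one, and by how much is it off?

Distance(S, P) = 19.3 — off by 4.10.

A = (0.00, 0.00) ✓; AL at -102.3° ✓; |AL| = 16.90 ✓; ∠ALQ = 90.70° ✓; |LQ| = 9.700 ✓; ∠LQF = 116.9° ✓; |QF| = 20.20 ✓; ∠QFV = 102.6° ✓; |FV| = 24.00 ✓; ∠FVS = 62.00° ✓; |VS| = 27.00 ✓; ∠VSP = 102.7° ✓; |SP| = 15.20 ✗.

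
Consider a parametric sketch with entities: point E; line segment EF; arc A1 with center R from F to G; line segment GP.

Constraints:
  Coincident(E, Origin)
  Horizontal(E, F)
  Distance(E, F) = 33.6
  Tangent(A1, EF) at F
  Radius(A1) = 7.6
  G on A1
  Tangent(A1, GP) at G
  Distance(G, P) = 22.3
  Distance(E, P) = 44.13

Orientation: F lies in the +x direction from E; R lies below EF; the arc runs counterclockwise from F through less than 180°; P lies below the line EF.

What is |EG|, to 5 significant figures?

27.825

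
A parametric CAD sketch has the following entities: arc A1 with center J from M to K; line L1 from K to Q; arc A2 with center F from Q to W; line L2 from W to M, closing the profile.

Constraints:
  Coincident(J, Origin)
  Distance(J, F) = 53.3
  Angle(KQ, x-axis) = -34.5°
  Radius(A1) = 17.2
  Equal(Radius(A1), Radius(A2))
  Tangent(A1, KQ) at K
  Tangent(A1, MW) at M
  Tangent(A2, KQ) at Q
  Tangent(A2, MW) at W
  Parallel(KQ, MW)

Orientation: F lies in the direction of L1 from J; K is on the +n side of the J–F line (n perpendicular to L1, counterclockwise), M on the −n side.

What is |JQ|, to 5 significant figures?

56.007

The slot axis is L1's direction at -34.5°, so u = (cos -34.5°, sin -34.5°) = (0.82413, -0.56641) and n = (−sin -34.5°, cos -34.5°) = (0.56641, 0.82413). J is at the origin and F lies 53.3 along u from J, so F = 53.3·u = (43.926, -30.189). Tangency of A1 to both parallel lines with radius 17.2 puts K and M at J ± 17.2·n: K = (9.7422, 14.175), M = (-9.7422, -14.175). Equal radii place Q and W the same way about F: Q = F + 17.2·n = (53.668, -16.014), W = F − 17.2·n = (34.184, -44.364). Then |JQ| = |Q − J| = 56.007.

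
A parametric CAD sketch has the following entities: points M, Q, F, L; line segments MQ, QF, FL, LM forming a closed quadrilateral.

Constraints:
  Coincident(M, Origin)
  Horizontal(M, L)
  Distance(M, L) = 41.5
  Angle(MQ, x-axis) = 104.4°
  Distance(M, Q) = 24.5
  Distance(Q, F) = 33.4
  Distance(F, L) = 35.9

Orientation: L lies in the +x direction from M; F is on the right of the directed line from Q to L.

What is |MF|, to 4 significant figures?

9.647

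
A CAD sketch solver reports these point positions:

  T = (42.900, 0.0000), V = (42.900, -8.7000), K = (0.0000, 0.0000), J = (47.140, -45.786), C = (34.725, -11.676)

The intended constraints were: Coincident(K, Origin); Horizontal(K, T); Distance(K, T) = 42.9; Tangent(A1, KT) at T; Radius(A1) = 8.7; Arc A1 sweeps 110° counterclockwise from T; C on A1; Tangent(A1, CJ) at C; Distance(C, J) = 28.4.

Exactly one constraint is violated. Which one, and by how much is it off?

Distance(C, J) = 28.4 — off by 7.90.

K = (0.00, 0.00) ✓; K.y = 0.00, T.y = 0.00 ✓; |KT| = 42.90 ✓; ∠(VT, TK) = 90.00° ✓; |VT| = 8.700 ✓; bearing(V→C) − bearing(V→T) = 110.0° ✓; |VC| = 8.700 ✓; ∠(VC, CJ) = 90.00° ✓; |CJ| = 36.30 ✗.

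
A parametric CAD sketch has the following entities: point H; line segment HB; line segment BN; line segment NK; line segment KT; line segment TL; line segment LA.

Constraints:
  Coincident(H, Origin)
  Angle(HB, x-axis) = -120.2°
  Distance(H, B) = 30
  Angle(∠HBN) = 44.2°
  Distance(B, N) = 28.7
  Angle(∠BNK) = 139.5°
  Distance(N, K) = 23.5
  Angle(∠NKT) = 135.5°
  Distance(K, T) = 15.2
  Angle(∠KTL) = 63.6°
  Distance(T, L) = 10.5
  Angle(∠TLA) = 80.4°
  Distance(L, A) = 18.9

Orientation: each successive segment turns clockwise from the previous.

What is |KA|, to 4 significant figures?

5.055

H is at the origin; HB runs at -120.2° with length 30.0, so B = (-15.09, -25.93). ∠HBN = 44.2° gives BN at 104.0° from the x-axis; with |BN| = 28.7, N = (-22.03, 1.919). ∠BNK = 139.5° gives NK at 63.50° from the x-axis; with |NK| = 23.5, K = (-11.55, 22.95). ∠NKT = 135.5° gives KT at 19.00° from the x-axis; with |KT| = 15.2, T = (2.824, 27.90). ∠KTL = 63.6° gives TL at -97.40° from the x-axis; with |TL| = 10.5, L = (1.471, 17.49). ∠TLA = 80.4° gives LA at 163.0° from the x-axis; with |LA| = 18.9, A = (-16.60, 23.01). Then |KA| = |A − K| = 5.055.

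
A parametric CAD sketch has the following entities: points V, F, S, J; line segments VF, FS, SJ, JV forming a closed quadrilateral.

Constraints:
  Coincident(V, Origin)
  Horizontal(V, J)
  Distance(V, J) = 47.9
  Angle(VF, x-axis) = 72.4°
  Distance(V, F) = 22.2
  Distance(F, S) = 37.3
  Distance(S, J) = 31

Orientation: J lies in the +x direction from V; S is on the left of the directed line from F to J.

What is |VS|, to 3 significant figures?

52.6

V is at the origin; V and J share the same y with |VJ| = 47.9 and J in +x, so J = (47.9, 0). VF runs at 72.4° with |VF| = 22.2, so F = (6.71, 21.2). S is determined by |FS| = 37.3 and |SJ| = 31.0 together: it lies at the intersection of circle(F, 37.3) and circle(J, 31.0). With |FJ| = 46.3, the foot of the radical line on FJ is 27.8 from F and the perpendicular offset is √(37.3² − 27.8²) = 24.9. Taking the left-of-FJ solution: S = (42.8, 30.6).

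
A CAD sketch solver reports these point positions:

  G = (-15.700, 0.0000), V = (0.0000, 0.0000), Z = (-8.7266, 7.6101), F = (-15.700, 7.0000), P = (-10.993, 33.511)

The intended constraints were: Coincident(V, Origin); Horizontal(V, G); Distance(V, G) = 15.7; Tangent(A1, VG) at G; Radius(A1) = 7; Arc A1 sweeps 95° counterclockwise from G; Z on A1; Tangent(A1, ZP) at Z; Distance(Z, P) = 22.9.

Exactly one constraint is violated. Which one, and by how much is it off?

Distance(Z, P) = 22.9 — off by 3.10.

V = (0.00, 0.00) ✓; V.y = 0.00, G.y = 0.00 ✓; |VG| = 15.70 ✓; ∠(FG, GV) = 90.00° ✓; |FG| = 7.000 ✓; bearing(F→Z) − bearing(F→G) = 95.00° ✓; |FZ| = 7.000 ✓; ∠(FZ, ZP) = 90.00° ✓; |ZP| = 26.00 ✗.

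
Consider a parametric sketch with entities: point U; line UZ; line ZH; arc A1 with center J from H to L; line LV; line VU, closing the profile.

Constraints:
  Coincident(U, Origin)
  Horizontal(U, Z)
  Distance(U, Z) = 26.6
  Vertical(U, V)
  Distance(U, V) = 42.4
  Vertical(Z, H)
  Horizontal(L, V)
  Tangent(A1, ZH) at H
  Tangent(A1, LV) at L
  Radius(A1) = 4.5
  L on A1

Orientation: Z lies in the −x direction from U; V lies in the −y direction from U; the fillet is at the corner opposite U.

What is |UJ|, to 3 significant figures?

43.9

U is at the origin; UZ is horizontal with |UZ| = 26.6 and Z on the −x side, so Z = (-26.6, 0.00). UV is vertical with |UV| = 42.4 and V on the −y side, so V = (0.00, -42.4). The virtual corner opposite U is at (-26.6, -42.4). Since A1 is tangent to ZH there, JH ⟂ ZH and tangency of A1 to LV means the radius JL is perpendicular to LV, with radius 4.5, so the center J sits 4.5 in from both sides at J = (-22.1, -37.9). Then |UJ| = |J − U| = 43.9.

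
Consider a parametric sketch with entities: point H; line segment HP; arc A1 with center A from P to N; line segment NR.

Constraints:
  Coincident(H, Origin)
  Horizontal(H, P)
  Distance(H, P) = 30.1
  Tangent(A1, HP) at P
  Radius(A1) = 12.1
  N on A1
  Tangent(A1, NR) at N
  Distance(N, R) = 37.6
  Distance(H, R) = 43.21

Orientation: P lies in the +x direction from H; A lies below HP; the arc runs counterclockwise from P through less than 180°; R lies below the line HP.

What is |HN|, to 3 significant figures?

20.3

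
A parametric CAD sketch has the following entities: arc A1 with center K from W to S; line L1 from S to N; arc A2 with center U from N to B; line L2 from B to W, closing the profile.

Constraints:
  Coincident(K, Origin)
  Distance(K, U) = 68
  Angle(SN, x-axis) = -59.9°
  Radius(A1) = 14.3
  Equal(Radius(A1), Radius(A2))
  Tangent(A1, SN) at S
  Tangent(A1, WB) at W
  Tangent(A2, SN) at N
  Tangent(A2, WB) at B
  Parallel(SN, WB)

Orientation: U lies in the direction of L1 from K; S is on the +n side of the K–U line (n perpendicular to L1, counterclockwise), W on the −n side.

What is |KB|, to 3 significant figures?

69.5

Tangency of A1 to both parallel lines with radius 14.3 puts S and W at K ± 14.3·n: S = (12.4, 7.17), W = (-12.4, -7.17). Equal radii place N and B the same way about U: N = U + 14.3·n = (46.5, -51.7), B = U − 14.3·n = (21.7, -66.0). Then |KB| = |B − K| = 69.5.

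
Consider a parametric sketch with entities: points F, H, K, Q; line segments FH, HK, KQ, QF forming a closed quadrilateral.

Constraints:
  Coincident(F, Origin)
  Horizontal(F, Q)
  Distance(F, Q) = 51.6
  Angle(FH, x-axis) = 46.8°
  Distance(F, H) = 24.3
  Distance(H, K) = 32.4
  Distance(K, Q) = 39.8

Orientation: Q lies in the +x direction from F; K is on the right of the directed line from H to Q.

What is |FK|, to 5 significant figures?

20.650

F is at the origin; FQ is horizontal with |FQ| = 51.6 and Q in +x, so Q = (51.6, 0). FH runs at 46.8° with |FH| = 24.3, so H = (16.634, 17.714). K is determined by |HK| = 32.4 and |KQ| = 39.8 together: it lies at the intersection of circle(H, 32.4) and circle(Q, 39.8). With |HQ| = 39.197, the foot of the radical line on HQ is 12.783 from H and the perpendicular offset is √(32.4² − 12.783²) = 29.772. Taking the right-of-HQ solution: K = (14.583, -14.621).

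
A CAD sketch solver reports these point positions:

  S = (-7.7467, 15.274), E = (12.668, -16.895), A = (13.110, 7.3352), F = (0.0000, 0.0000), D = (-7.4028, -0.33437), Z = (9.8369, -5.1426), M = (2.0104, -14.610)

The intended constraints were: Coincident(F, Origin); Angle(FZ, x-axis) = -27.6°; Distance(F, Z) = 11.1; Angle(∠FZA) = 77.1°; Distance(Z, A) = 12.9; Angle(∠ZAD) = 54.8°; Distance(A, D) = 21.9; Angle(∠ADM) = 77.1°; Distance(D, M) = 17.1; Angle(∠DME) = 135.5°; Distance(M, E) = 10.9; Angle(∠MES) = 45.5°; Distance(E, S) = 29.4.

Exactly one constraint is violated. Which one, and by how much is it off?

Distance(E, S) = 29.4 — off by 8.70.

F = (0.00, 0.00) ✓; FZ at -27.60° ✓; |FZ| = 11.10 ✓; ∠FZA = 77.10° ✓; |ZA| = 12.90 ✓; ∠ZAD = 54.80° ✓; |AD| = 21.90 ✓; ∠ADM = 77.10° ✓; |DM| = 17.10 ✓; ∠DME = 135.5° ✓; |ME| = 10.90 ✓; ∠MES = 45.50° ✓; |ES| = 38.10 ✗.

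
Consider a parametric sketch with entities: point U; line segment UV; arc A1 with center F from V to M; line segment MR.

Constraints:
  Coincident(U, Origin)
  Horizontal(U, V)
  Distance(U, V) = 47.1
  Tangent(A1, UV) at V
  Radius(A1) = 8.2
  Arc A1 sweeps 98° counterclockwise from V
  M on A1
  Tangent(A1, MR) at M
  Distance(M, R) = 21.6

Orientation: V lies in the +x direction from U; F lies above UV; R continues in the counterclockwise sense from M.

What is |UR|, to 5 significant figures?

60.586

On A1, V sits at bearing -90° from F; a 98° counterclockwise sweep puts M at bearing 8°, so M = F + 8.2·(cos 8°, sin 8°) = (55.220, 9.3412). Since A1 is tangent to MR there, FM ⟂ MR, so MR runs along (−sin 8°, cos 8°); with |MR| = 21.6, R = (52.214, 30.731). Then |UR| = |R − U| = 60.586.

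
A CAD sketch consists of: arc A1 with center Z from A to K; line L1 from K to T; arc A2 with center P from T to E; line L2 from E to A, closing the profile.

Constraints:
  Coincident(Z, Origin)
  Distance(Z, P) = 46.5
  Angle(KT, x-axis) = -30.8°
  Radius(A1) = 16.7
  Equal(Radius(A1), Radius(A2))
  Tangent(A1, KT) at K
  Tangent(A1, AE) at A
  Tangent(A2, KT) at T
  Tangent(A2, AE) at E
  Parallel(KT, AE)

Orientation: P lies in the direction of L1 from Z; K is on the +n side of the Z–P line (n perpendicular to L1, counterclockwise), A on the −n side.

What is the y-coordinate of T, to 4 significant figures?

-9.465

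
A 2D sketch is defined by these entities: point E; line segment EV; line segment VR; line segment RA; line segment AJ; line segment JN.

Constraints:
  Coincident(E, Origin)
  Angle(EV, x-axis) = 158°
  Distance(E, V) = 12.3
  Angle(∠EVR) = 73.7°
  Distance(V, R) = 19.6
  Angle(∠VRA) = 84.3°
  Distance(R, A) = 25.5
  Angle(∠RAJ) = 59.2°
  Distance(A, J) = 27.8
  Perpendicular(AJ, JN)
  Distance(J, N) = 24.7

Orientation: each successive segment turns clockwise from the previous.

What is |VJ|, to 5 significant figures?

10.295

E is at the origin; EV runs at 158.0° with length 12.3, so V = (-11.404, 4.6077). ∠EVR = 73.7° gives VR at 51.700° from the x-axis; with |VR| = 19.6, R = (0.74331, 19.989). ∠VRA = 84.3° gives RA at -44.000° from the x-axis; with |RA| = 25.5, A = (19.086, 2.2755). ∠RAJ = 59.2° gives AJ at -164.80° from the x-axis; with |AJ| = 27.8, J = (-7.7410, -5.0134). Then |VJ| = |J − V| = 10.295.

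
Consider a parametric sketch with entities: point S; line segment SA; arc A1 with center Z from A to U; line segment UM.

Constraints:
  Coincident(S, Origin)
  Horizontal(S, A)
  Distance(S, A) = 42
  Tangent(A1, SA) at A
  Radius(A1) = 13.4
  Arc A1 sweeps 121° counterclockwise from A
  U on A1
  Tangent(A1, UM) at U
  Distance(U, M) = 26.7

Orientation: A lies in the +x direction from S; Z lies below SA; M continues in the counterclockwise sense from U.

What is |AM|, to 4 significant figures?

43.25

S is at the origin; SA is horizontal with |SA| = 42.0 and A on the +x side, so A = (42.00, 0.000). Tangency of A1 to SA means the radius ZA is perpendicular to SA, so Z = A + (0, -13.4) = (42.00, -13.40). On A1, A sits at bearing 90° from Z; a 121° counterclockwise sweep puts U at bearing 211°, so U = Z + 13.4·(cos 211°, sin 211°) = (30.51, -20.30). Tangency of A1 to UM means the radius ZU is perpendicular to UM, so UM runs along (−sin 211°, cos 211°); with |UM| = 26.7, M = (44.27, -43.19). Then |AM| = |M − A| = 43.25.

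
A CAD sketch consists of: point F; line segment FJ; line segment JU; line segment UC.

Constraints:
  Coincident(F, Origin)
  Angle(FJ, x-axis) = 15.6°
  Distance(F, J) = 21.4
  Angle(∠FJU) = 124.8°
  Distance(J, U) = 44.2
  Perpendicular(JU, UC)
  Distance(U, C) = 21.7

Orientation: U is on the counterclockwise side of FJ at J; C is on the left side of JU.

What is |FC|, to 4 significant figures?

56.56

F is at the origin; FJ runs at 15.6° with length 21.4, so J = 21.4·(cos 15.6°, sin 15.6°) = (20.61, 5.755). ∠FJU = 124.8°, so JU runs at 15.6° + (180° − 124.8°) = 70.80° from the x-axis; with |JU| = 44.2, U = J + 44.2·(cos 70.80°, sin 70.80°) = (35.15, 47.50). The perpendicularity gives UC at right angles to JU; with |UC| = 21.7 on the left of JU, C = U + 21.7·(-0.9444, 0.3289) = (14.65, 54.63). Then |FC| = |C − F| = 56.56.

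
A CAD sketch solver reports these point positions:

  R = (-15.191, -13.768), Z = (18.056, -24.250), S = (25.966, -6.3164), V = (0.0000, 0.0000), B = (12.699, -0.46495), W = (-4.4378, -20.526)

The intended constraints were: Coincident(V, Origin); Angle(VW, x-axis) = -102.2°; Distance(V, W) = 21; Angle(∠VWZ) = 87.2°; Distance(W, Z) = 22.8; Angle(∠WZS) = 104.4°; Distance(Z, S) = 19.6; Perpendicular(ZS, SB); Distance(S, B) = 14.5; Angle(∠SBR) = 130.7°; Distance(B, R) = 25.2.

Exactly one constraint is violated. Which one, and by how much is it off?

Distance(B, R) = 25.2 — off by 5.70.

V = (0.00, 0.00) ✓; VW at -102.2° ✓; |VW| = 21.00 ✓; ∠VWZ = 87.20° ✓; |WZ| = 22.80 ✓; ∠WZS = 104.4° ✓; |ZS| = 19.60 ✓; ∠(ZS, SB) = 90.00° ✓; |SB| = 14.50 ✓; ∠SBR = 130.7° ✓; |BR| = 30.90 ✗.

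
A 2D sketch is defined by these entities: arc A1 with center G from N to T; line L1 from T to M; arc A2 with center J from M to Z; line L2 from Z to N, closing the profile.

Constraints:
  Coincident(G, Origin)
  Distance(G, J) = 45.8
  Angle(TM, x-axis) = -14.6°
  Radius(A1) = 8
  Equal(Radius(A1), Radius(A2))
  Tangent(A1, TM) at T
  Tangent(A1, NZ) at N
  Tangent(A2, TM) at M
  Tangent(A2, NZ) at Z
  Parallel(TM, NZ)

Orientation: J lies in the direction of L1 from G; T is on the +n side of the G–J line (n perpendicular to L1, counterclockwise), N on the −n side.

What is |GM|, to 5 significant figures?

46.493

The slot axis is L1's direction at -14.6°, so u = (cos -14.6°, sin -14.6°) = (0.96771, -0.25207) and n = (−sin -14.6°, cos -14.6°) = (0.25207, 0.96771). G is at the origin and J lies 45.8 along u from G, so J = 45.8·u = (44.321, -11.545). Tangency of A1 to both parallel lines with radius 8.0 puts T and N at G ± 8.0·n: T = (2.0166, 7.7417), N = (-2.0166, -7.7417). Equal radii place M and Z the same way about J: M = J + 8.0·n = (46.338, -3.8031), Z = J − 8.0·n = (42.305, -19.286). Then |GM| = |M − G| = 46.493.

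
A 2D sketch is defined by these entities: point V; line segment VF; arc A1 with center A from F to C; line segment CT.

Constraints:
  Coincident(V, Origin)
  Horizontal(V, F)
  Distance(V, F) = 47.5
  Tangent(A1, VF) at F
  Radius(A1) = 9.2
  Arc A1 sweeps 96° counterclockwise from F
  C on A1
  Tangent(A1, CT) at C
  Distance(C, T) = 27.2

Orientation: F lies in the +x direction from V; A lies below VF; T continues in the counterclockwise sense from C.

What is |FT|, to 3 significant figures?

37.7

V is at the origin; VF is horizontal with |VF| = 47.5 and F on the +x side, so F = (47.5, 0.00). A1 meets VF tangentially, so AF is at right angles to VF, so A = F + (0, -9.2) = (47.5, -9.20). On A1, F sits at bearing 90° from A; a 96° counterclockwise sweep puts C at bearing 186°, so C = A + 9.2·(cos 186°, sin 186°) = (38.4, -10.2). A1 meets CT tangentially, so AC is at right angles to CT, so CT runs along (−sin 186°, cos 186°); with |CT| = 27.2, T = (41.2, -37.2). Then |FT| = |T − F| = 37.7.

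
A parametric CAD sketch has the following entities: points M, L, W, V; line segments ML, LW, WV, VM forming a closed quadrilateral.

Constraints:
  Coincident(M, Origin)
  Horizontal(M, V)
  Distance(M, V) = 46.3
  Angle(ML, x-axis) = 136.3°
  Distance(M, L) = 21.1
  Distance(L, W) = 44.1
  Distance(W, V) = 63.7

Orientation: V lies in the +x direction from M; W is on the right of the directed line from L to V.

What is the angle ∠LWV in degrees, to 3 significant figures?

69.1°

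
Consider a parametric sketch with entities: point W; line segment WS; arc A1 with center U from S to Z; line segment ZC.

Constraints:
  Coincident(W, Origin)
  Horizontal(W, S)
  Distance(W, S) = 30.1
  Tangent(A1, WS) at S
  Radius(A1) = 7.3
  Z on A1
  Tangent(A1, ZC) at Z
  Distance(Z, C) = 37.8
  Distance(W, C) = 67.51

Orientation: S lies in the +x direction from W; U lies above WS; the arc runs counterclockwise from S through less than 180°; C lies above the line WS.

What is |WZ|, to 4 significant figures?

35.96

W is at the origin; WS is horizontal with |WS| = 30.1 and S on the +x side, so S = (30.10, 0.000). The tangent condition forces US to be normal to WS, so U = S + (0, 7.3) = (30.10, 7.300). Since UZ ⟂ ZC (tangency), |UC| = √(7.3² + 37.8²) = 38.50 regardless of where Z sits on A1. So C lies on both circle(W, 67.51) and circle(U, 38.50); the above-WS intersection is C = (59.12, 32.60). Z is the foot of the tangent from C: Z = (35.85, 2.808).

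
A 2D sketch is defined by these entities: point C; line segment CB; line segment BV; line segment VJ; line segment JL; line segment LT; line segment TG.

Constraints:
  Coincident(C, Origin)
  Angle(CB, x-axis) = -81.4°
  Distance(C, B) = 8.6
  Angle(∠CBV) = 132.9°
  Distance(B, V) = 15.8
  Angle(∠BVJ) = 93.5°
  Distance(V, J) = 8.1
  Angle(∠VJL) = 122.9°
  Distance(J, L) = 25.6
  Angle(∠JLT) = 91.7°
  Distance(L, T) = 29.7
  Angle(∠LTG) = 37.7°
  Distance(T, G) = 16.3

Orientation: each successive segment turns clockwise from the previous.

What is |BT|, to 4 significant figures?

22.64

C is at the origin; CB runs at -81.4° with length 8.6, so B = (1.286, -8.503). ∠CBV = 132.9° gives BV at -128.5° from the x-axis; with |BV| = 15.8, V = (-8.550, -20.87). ∠BVJ = 93.5° gives VJ at 145.0° from the x-axis; with |VJ| = 8.1, J = (-15.18, -16.22). ∠VJL = 122.9° gives JL at 87.90° from the x-axis; with |JL| = 25.6, L = (-14.25, 9.360). ∠JLT = 91.7° gives LT at -0.4000° from the x-axis; with |LT| = 29.7, T = (15.45, 9.153). Then |BT| = |T − B| = 22.64.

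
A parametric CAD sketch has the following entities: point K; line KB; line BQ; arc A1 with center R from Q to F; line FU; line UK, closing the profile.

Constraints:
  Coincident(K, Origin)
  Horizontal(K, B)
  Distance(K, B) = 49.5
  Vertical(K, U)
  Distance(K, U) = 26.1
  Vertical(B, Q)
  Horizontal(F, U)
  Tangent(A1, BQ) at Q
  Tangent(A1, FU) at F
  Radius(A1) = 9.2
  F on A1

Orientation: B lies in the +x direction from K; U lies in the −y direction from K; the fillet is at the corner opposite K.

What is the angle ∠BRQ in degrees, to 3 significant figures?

61.4°

K is at the origin; KB is horizontal with |KB| = 49.5 and B on the +x side, so B = (49.5, 0.00). KU is vertical with |KU| = 26.1 and U on the −y side, so U = (0.00, -26.1). The virtual corner opposite K is at (49.5, -26.1). Since A1 is tangent to BQ there, RQ ⟂ BQ and tangency of A1 to FU means the radius RF is perpendicular to FU, with radius 9.2, so the center R sits 9.2 in from both sides at R = (40.3, -16.9). That places the tangent points at Q = (49.5, -16.9) on BQ and F = (40.3, -26.1) on FU. Then cos ∠BRQ = RB·RQ / (|RB||RQ|), giving 61.4°.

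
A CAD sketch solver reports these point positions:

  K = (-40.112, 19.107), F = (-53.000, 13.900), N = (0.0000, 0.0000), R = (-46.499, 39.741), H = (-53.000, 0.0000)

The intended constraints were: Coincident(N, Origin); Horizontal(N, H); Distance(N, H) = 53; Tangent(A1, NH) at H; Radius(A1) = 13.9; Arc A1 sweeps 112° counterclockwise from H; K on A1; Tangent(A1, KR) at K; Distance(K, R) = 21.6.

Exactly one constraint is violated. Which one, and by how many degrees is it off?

Tangent(A1, KR) at K — off by 4.80°.

N = (0.00, 0.00) ✓; N.y = 0.00, H.y = 0.00 ✓; |NH| = 53.00 ✓; ∠(FH, HN) = 90.00° ✓; |FH| = 13.90 ✓; bearing(F→K) − bearing(F→H) = 112.0° ✓; |FK| = 13.90 ✓; ∠(FK, KR) = 94.80° ✗; |KR| = 21.60 ✓.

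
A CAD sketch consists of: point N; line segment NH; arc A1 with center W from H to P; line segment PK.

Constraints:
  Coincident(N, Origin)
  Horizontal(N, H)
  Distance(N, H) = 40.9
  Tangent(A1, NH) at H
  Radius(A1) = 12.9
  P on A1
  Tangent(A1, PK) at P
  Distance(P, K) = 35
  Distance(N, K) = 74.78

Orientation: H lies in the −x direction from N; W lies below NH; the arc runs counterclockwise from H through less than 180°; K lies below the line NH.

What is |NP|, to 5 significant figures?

54.668

Checks: |WP| = 12.90 ✓; ∠(WP, PK) = 90.00° ✓; |PK| = 35.00 ✓; |NK| = 74.78 ✓.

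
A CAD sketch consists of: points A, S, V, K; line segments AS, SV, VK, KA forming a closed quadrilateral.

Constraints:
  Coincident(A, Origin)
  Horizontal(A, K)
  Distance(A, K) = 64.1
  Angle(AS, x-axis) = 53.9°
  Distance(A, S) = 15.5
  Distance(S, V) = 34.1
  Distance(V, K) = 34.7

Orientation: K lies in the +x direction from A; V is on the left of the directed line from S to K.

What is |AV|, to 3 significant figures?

48.0

Checks: |SV| = 34.10 ✓; |VK| = 34.70 ✓.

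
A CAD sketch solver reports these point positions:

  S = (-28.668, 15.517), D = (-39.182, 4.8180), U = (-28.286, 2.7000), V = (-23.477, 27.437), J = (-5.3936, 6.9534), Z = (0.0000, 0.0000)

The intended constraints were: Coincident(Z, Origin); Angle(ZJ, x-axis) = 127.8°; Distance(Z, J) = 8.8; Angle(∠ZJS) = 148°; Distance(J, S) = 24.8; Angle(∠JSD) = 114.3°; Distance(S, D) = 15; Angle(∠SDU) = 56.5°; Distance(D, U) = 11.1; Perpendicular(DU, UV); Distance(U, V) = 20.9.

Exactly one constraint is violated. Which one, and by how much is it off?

Distance(U, V) = 20.9 — off by 4.30.

Z = (0.00, 0.00) ✓; ZJ at 127.8° ✓; |ZJ| = 8.800 ✓; ∠ZJS = 148.0° ✓; |JS| = 24.80 ✓; ∠JSD = 114.3° ✓; |SD| = 15.00 ✓; ∠SDU = 56.50° ✓; |DU| = 11.10 ✓; ∠(DU, UV) = 90.00° ✓; |UV| = 25.20 ✗.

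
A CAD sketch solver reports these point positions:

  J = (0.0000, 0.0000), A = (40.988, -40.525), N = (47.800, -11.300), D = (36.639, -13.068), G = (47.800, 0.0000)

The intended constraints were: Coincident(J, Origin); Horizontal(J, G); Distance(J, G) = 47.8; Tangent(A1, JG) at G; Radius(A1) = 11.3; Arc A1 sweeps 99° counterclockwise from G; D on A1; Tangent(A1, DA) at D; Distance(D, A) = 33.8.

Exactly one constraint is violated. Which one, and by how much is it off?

Distance(D, A) = 33.8 — off by 6.00.

J = (0.00, 0.00) ✓; J.y = 0.00, G.y = 0.00 ✓; |JG| = 47.80 ✓; ∠(NG, GJ) = 90.00° ✓; |NG| = 11.30 ✓; bearing(N→D) − bearing(N→G) = 99.00° ✓; |ND| = 11.30 ✓; ∠(ND, DA) = 90.00° ✓; |DA| = 27.80 ✗.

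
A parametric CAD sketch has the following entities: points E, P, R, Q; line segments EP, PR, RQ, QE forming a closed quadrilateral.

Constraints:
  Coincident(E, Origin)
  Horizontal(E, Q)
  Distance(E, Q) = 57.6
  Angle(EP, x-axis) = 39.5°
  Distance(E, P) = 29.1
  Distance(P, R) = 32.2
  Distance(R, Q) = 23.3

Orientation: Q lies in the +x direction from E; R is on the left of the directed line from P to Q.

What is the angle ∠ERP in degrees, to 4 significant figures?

14.87°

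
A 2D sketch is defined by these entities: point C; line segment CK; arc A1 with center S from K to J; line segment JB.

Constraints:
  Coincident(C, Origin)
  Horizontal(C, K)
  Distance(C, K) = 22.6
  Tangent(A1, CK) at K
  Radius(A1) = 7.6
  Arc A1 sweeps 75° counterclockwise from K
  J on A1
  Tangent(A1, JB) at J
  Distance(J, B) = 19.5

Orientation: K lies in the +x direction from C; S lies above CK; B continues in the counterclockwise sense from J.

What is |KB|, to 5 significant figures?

27.426

C is at the origin; C and K share the same y with |CK| = 22.6 and K on the +x side, so K = (22.600, 0.0000). Since A1 is tangent to CK there, SK ⟂ CK, so S = K + (0, 7.6) = (22.600, 7.6000). On A1, K sits at bearing -90° from S; a 75° counterclockwise sweep puts J at bearing -15°, so J = S + 7.6·(cos -15°, sin -15°) = (29.941, 5.6330). The tangent condition forces SJ to be normal to JB, so JB runs along (−sin -15°, cos -15°); with |JB| = 19.5, B = (34.988, 24.469). Then |KB| = |B − K| = 27.426.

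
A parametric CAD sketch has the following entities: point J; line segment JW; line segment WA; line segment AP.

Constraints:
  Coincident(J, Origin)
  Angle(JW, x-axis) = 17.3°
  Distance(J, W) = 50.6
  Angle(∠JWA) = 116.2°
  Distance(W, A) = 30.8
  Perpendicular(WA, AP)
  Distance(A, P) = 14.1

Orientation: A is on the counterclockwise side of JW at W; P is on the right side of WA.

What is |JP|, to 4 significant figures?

79.78

J is at the origin; JW runs at 17.3° with length 50.6, so W = 50.6·(cos 17.3°, sin 17.3°) = (48.31, 15.05). ∠JWA = 116.2°, so WA runs at 17.3° + (180° − 116.2°) = 81.10° from the x-axis; with |WA| = 30.8, A = W + 30.8·(cos 81.10°, sin 81.10°) = (53.08, 45.48). WA is perpendicular to AP; with |AP| = 14.1 on the right of WA, P = A + 14.1·(0.9880, -0.1547) = (67.01, 43.29). Then |JP| = |P − J| = 79.78.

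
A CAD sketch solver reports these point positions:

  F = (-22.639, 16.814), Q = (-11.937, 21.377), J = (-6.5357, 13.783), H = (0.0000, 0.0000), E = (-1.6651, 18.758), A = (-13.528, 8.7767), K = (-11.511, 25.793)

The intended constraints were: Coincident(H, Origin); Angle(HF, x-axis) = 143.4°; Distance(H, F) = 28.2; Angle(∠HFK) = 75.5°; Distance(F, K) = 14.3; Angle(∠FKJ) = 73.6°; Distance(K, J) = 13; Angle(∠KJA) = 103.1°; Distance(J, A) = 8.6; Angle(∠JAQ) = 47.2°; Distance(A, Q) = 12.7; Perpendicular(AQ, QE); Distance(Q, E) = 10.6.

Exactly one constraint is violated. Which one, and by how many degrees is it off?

Perpendicular(AQ, QE) — off by 7.11°.

H = (0.00, 0.00) ✓; HF at 143.4° ✓; |HF| = 28.20 ✓; ∠HFK = 75.50° ✓; |FK| = 14.30 ✓; ∠FKJ = 73.60° ✓; |KJ| = 13.00 ✓; ∠KJA = 103.1° ✓; |JA| = 8.600 ✓; ∠JAQ = 47.20° ✓; |AQ| = 12.70 ✓; ∠(AQ, QE) = 97.11° ✗; |QE| = 10.60 ✓.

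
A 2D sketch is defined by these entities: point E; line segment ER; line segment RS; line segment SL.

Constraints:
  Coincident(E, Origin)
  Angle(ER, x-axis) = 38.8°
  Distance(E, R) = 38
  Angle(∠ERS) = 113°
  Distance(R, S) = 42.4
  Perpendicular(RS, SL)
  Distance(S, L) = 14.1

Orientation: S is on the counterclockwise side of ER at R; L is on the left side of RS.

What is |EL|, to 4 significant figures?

60.94

∠ERS = 113.0°, so RS runs at 38.8° + (180° − 113.0°) = 105.8° from the x-axis; with |RS| = 42.4, S = R + 42.4·(cos 105.8°, sin 105.8°) = (18.07, 64.61). RS is perpendicular to SL; with |SL| = 14.1 on the left of RS, L = S + 14.1·(-0.9622, -0.2723) = (4.503, 60.77). Then |EL| = |L − E| = 60.94.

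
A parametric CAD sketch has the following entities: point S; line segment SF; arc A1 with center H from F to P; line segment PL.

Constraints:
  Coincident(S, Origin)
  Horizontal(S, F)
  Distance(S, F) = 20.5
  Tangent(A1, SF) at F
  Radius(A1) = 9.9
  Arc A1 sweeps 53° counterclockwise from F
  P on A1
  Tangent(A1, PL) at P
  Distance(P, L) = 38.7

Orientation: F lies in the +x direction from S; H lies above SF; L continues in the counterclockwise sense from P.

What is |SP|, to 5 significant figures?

28.679

S is at the origin; SF is horizontal with |SF| = 20.5 and F on the +x side, so F = (20.500, 0.0000). The tangent condition forces HF to be normal to SF, so H = F + (0, 9.9) = (20.500, 9.9000). On A1, F sits at bearing -90° from H; a 53° counterclockwise sweep puts P at bearing -37°, so P = H + 9.9·(cos -37°, sin -37°) = (28.406, 3.9420). Then |SP| = |P − S| = 28.679.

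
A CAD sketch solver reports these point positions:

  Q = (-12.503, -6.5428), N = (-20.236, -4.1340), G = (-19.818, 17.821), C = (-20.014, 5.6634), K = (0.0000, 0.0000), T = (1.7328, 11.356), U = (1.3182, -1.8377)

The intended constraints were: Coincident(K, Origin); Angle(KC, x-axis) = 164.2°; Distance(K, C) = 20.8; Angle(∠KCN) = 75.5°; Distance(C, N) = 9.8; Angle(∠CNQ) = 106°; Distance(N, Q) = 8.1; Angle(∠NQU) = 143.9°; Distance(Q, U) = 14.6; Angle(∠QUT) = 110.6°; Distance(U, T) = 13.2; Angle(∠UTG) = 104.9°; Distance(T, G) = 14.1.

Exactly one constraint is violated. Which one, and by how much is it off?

Distance(T, G) = 14.1 — off by 8.40.

K = (0.00, 0.00) ✓; KC at 164.2° ✓; |KC| = 20.80 ✓; ∠KCN = 75.50° ✓; |CN| = 9.800 ✓; ∠CNQ = 106.0° ✓; |NQ| = 8.099 ✓; ∠NQU = 143.9° ✓; |QU| = 14.60 ✓; ∠QUT = 110.6° ✓; |UT| = 13.20 ✓; ∠UTG = 104.9° ✓; |TG| = 22.50 ✗.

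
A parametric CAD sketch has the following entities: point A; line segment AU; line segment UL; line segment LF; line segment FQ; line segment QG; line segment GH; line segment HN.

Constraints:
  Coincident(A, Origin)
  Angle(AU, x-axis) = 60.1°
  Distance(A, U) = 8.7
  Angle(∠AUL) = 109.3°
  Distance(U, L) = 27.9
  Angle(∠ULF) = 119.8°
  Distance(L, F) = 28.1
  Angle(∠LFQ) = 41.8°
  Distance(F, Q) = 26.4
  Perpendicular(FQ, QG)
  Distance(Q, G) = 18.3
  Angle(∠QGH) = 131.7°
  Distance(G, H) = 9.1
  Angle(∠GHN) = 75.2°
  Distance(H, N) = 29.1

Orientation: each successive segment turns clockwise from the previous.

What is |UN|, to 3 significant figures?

42.6

∠QGH = 131.7° gives GH at 12.7° from the x-axis; with |GH| = 9.1, H = (35.7, 6.68). ∠GHN = 75.2° gives HN at -92.1° from the x-axis; with |HN| = 29.1, N = (34.6, -22.4). Then |UN| = |N − U| = 42.6.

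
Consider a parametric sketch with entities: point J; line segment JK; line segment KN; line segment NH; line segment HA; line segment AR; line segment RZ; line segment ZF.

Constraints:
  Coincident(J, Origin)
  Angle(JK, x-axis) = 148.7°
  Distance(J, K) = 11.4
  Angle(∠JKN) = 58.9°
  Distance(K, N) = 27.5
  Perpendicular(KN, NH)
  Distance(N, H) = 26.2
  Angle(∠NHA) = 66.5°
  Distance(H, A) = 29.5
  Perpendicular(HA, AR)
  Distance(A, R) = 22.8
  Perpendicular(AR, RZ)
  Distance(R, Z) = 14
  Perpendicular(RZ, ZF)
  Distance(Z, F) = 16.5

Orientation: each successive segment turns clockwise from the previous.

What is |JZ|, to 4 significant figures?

19.63

J is at the origin; JK runs at 148.7° with length 11.4, so K = (-9.741, 5.923). ∠JKN = 58.9° gives KN at 27.60° from the x-axis; with |KN| = 27.5, N = (14.63, 18.66). KN is perpendicular to NH, so NH runs at -62.40°; with |NH| = 26.2, H = (26.77, -4.555). ∠NHA = 66.5° gives HA at -175.9° from the x-axis; with |HA| = 29.5, A = (-2.656, -6.665). The perpendicularity gives AR at right angles to HA, so AR runs at 94.10°; with |AR| = 22.8, R = (-4.287, 16.08). AR ⟂ RZ, so RZ runs at 4.100°; with |RZ| = 14.0, Z = (9.678, 17.08). Then |JZ| = |Z − J| = 19.63.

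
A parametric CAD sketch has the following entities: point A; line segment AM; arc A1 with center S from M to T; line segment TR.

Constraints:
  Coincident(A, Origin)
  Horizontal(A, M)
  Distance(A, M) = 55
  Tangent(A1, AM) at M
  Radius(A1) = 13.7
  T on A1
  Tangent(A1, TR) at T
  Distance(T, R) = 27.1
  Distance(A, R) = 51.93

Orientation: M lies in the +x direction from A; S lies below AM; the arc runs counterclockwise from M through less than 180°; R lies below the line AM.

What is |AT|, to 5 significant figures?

42.993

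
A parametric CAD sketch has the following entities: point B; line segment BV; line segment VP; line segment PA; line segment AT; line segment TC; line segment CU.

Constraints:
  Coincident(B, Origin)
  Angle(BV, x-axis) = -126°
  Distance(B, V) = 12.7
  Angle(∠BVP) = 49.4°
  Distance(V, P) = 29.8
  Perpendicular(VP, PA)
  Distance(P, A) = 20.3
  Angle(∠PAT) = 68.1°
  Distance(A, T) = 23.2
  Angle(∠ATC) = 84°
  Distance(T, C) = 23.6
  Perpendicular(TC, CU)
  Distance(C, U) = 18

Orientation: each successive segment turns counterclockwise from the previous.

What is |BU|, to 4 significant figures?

28.91

B is at the origin; BV runs at -126.0° with length 12.7, so V = (-7.465, -10.27). ∠BVP = 49.4° gives VP at 4.600° from the x-axis; with |VP| = 29.8, P = (22.24, -7.885). VP ⟂ PA, so PA runs at 94.60°; with |PA| = 20.3, A = (20.61, 12.35). ∠PAT = 68.1° gives AT at -153.5° from the x-axis; with |AT| = 23.2, T = (-0.1514, 1.998). ∠ATC = 84.0° gives TC at -57.50° from the x-axis; with |TC| = 23.6, C = (12.53, -17.91). The perpendicularity gives CU at right angles to TC, so CU runs at 32.50°; with |CU| = 18.0, U = (27.71, -8.234). Then |BU| = |U − B| = 28.91.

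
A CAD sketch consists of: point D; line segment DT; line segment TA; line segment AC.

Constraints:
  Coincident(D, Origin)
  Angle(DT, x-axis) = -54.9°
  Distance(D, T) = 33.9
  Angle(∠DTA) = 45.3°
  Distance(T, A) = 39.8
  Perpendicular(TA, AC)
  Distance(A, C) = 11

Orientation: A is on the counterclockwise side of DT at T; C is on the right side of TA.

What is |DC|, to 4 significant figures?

38.55

D is at the origin; DT runs at -54.9° with length 33.9, so T = 33.9·(cos -54.9°, sin -54.9°) = (19.49, -27.74). ∠DTA = 45.3°, so TA runs at -54.9° + (180° − 45.3°) = 79.80° from the x-axis; with |TA| = 39.8, A = T + 39.8·(cos 79.80°, sin 79.80°) = (26.54, 11.44). The perpendicularity gives AC at right angles to TA; with |AC| = 11.0 on the right of TA, C = A + 11.0·(0.9842, -0.1771) = (37.37, 9.488). Then |DC| = |C − D| = 38.55.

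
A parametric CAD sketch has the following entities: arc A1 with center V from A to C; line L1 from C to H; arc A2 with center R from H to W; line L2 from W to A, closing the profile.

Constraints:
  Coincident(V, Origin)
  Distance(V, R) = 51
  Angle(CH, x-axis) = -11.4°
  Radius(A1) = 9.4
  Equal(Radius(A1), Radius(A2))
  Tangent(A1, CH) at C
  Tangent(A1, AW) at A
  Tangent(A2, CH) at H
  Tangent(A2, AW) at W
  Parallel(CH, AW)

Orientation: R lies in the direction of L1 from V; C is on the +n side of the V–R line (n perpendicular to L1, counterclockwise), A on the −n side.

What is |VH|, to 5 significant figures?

51.859

The slot axis is L1's direction at -11.4°, so u = (cos -11.4°, sin -11.4°) = (0.98027, -0.19766) and n = (−sin -11.4°, cos -11.4°) = (0.19766, 0.98027). V is at the origin and R lies 51.0 along u from V, so R = 51.0·u = (49.994, -10.081). Tangency of A1 to both parallel lines with radius 9.4 puts C and A at V ± 9.4·n: C = (1.8580, 9.2145), A = (-1.8580, -9.2145). Equal radii place H and W the same way about R: H = R + 9.4·n = (51.852, -0.86598), W = R − 9.4·n = (48.136, -19.295). Then |VH| = |H − V| = 51.859.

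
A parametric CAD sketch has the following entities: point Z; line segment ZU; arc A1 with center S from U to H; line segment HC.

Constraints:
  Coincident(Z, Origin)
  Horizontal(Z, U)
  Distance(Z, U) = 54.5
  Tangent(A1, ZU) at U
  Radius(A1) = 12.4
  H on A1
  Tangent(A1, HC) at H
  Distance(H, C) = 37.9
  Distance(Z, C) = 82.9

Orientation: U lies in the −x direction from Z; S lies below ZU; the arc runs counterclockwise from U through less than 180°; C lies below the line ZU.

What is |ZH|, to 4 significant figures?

68.11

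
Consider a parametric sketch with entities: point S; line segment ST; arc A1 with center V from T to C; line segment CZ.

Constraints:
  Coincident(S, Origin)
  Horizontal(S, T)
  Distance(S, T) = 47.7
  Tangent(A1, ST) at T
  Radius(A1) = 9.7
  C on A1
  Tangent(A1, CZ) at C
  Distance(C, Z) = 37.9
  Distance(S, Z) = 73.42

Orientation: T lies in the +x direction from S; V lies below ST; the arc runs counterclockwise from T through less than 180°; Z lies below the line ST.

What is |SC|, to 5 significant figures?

41.391

S is at the origin; S and T share the same y with |ST| = 47.7 and T on the +x side, so T = (47.700, 0.0000). Tangency of A1 to ST means the radius VT is perpendicular to ST, so V = T + (0, -9.7) = (47.700, -9.7000). Since VC ⟂ CZ (tangency), |VZ| = √(9.7² + 37.9²) = 39.122 regardless of where C sits on A1. So Z lies on both circle(S, 73.42) and circle(V, 39.122); the below-ST intersection is Z = (55.530, -48.030). C is the foot of the tangent from Z: C = (38.974, -13.937).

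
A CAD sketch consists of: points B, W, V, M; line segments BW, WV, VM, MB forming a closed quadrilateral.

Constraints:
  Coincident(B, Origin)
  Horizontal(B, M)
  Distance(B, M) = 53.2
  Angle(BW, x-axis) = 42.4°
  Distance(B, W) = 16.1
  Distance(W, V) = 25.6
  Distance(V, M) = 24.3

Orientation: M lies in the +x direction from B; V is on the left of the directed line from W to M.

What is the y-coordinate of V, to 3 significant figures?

17.7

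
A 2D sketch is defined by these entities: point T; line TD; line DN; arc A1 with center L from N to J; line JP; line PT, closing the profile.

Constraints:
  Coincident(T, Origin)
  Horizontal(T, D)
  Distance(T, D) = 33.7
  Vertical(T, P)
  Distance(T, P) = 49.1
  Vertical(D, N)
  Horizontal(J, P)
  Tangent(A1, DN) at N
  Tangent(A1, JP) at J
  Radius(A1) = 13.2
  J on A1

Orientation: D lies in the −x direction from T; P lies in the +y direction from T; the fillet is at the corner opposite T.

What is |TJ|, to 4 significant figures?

53.21

T is at the origin; TD is horizontal with |TD| = 33.7 and D on the −x side, so D = (-33.70, 0.000). T and P share the same x with |TP| = 49.1 and P on the +y side, so P = (0.000, 49.10). The virtual corner opposite T is at (-33.70, 49.10). Since A1 is tangent to DN there, LN ⟂ DN and since A1 is tangent to JP there, LJ ⟂ JP, with radius 13.2, so the center L sits 13.2 in from both sides at L = (-20.50, 35.90). That places the tangent points at N = (-33.70, 35.90) on DN and J = (-20.50, 49.10) on JP. Then |TJ| = |J − T| = 53.21.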